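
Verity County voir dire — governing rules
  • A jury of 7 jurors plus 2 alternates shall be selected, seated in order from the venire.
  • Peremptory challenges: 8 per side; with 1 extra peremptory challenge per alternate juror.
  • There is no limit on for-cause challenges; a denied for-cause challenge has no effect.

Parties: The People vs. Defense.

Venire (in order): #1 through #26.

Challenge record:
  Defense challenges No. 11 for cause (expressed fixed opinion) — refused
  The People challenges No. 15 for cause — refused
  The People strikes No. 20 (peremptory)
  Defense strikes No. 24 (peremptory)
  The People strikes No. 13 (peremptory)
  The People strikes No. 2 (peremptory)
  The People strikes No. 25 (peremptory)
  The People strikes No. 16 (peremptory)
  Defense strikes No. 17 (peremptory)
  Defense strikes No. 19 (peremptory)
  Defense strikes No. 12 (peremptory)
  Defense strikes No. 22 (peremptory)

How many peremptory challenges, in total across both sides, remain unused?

10

The People allotment: 8 base + 1 × 2 alternates = 10. Defense allotment: 8 base + 1 × 2 alternates = 10.
The People peremptories used: #20, #13, #2, #25, #16 — 5 (the for-cause on #15 doesn't count).
Defense peremptories used: #24, #17, #19, #12, #22 — 5 (the for-cause on #11 doesn't count).
Remaining: (10 − 5) + (10 − 5) = 10.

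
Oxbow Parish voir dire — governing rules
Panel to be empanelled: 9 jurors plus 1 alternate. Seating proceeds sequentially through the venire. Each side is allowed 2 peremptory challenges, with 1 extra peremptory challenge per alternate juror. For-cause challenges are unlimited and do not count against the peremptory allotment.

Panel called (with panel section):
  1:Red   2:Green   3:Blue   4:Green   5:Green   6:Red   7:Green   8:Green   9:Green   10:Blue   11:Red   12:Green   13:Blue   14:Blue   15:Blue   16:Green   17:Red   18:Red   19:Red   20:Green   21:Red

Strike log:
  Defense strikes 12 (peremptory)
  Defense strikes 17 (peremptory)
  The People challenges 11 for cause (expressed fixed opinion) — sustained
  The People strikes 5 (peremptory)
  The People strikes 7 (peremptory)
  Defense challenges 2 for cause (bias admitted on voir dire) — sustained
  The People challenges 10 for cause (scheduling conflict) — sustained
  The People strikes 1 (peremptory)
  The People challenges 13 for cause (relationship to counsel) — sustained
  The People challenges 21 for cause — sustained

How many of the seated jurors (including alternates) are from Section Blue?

Removed: #1, #2, #5, #7, #10, #11, #12, #13, #17, #21.
Seated (10 incl. alternates): #3, #4, #6, #8, #9, #14, #15, #16, #18, #19.
Of those, in Section Blue: #3, #14, #15 → 3.

3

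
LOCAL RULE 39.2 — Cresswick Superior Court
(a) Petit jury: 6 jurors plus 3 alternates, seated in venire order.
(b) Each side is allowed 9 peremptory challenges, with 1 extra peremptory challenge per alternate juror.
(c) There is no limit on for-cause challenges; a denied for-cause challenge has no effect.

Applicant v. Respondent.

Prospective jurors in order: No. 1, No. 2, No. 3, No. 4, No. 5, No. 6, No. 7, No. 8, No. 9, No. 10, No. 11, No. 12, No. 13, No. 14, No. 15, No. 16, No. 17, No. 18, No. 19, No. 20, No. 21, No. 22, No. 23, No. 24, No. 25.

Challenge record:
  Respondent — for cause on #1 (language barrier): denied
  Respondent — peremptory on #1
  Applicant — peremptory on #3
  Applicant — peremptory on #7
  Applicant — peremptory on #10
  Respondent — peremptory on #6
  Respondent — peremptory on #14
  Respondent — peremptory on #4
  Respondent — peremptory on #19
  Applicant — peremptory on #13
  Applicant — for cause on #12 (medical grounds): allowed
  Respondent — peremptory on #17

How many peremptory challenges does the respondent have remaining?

Respondent allotment: 9 base + 1 × 3 alternates = 12.
Respondent peremptories used: #1, #6, #14, #4, #19, #17 — 6 (the for-cause on #1 doesn't count).
Remaining: 12 − 6 = 6.

6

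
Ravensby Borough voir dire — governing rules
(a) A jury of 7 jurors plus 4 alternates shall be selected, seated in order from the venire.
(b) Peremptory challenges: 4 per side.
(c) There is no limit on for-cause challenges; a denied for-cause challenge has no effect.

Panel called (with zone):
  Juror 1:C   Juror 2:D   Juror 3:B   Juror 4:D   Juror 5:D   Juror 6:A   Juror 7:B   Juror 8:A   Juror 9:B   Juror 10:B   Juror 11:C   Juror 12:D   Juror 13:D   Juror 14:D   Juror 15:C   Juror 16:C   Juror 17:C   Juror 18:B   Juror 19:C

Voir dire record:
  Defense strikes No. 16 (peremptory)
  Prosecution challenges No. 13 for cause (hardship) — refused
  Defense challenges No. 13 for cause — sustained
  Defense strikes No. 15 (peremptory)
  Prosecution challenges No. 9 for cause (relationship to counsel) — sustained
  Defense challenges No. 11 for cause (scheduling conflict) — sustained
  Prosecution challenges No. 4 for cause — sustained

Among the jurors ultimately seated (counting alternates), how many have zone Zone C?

2

Removed: #4, #9, #11, #13, #15, #16.
Seated (11 incl. alternates): #1, #2, #3, #5, #6, #7, #8, #10, #12, #14, #17.
Of those, in Zone C: #1, #17 → 2.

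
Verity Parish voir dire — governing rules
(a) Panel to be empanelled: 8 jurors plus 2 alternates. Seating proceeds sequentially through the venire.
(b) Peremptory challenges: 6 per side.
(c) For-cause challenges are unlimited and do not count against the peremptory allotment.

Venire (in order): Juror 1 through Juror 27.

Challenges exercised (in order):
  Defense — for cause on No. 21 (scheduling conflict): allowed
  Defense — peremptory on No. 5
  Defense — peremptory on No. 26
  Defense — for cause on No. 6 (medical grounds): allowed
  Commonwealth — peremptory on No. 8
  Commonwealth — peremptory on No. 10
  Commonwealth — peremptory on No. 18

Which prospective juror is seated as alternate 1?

13

Removed: #5, #6, #8, #10, #18, #21, #26.
Seating in order: seats 1–8 → #1, #2, #3, #4, #7, #9, #11, #12; alternates → #13, #14.
So alternate 1 is #13.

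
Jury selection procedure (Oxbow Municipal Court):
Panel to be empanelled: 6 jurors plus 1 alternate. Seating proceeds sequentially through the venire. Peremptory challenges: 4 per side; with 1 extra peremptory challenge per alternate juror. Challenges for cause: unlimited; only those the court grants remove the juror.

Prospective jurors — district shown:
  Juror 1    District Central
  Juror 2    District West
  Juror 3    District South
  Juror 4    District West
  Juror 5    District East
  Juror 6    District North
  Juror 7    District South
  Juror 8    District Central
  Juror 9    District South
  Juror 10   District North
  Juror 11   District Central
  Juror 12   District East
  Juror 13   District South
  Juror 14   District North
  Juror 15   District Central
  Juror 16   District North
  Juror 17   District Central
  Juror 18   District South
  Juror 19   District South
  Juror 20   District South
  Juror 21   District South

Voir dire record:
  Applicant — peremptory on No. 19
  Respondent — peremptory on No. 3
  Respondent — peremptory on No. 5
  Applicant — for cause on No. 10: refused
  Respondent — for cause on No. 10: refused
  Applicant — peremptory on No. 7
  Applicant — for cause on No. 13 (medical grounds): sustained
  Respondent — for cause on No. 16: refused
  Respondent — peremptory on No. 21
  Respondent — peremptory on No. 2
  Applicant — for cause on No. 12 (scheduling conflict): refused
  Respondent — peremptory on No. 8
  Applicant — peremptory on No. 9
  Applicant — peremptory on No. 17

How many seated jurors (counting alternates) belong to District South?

0

Removed: #2, #3, #5, #7, #8, #9, #13, #17, #19, #21.
Seated (7 incl. alternates): #1, #4, #6, #10, #11, #12, #14.
None of those are in District South → 0.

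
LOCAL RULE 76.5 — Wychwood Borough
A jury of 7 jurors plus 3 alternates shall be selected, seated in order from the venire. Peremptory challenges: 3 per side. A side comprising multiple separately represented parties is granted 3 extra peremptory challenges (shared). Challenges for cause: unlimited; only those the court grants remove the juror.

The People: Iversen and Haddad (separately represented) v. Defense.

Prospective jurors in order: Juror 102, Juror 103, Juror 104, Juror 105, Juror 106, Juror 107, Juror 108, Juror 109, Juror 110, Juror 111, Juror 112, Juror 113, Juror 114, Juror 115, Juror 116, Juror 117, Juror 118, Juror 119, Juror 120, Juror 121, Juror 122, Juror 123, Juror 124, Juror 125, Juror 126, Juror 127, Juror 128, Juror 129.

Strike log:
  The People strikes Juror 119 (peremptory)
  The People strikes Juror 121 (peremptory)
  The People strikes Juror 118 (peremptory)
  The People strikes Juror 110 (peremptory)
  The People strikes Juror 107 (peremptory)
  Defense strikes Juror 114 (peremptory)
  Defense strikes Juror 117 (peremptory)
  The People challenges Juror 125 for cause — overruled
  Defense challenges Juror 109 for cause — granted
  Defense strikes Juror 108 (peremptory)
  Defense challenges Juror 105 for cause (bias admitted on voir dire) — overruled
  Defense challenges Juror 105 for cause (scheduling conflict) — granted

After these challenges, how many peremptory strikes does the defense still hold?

Defense allotment: 3.
Defense peremptories used: #114, #117, #108 — 3 (for-cause on #109, #105, #105 don't count).
Remaining: 3 − 3 = 0.

0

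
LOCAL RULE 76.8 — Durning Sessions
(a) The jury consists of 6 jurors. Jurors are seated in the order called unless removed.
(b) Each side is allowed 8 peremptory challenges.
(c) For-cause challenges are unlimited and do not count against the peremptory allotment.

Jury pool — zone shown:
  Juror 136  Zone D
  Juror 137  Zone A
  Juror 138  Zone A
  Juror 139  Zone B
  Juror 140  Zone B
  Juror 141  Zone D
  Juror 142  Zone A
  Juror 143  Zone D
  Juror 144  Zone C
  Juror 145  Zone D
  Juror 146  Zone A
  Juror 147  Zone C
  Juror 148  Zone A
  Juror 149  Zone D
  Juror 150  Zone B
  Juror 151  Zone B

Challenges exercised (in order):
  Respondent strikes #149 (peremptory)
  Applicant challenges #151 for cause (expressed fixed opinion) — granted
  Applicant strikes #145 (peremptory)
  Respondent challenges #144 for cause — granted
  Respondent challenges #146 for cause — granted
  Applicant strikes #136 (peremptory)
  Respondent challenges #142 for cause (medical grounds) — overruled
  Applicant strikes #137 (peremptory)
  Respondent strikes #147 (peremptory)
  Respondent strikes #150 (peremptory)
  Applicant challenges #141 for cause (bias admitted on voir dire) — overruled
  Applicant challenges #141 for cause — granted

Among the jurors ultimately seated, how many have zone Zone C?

Removed: #136, #137, #141, #144, #145, #146, #147, #149, #150, #151.
Seated jurors 1–6: #138, #139, #140, #142, #143, #148.
None of those are in Zone C → 0.

0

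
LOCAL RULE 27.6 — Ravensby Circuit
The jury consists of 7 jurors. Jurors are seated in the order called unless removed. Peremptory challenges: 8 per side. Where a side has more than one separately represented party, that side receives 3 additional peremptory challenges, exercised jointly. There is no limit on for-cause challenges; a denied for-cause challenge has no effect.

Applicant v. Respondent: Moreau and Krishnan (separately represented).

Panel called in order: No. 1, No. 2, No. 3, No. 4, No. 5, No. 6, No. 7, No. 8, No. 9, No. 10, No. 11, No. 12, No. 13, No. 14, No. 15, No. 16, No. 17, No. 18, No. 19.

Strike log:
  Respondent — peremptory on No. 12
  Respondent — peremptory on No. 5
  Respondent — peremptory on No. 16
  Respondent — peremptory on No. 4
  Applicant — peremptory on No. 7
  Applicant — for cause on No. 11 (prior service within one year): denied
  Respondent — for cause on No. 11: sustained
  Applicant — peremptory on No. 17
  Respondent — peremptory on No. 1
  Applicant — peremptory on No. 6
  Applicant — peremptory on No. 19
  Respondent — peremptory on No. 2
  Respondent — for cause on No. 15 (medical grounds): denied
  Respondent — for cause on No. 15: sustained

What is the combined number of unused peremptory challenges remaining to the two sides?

9

Applicant allotment: 8. Respondent allotment: 8 base + 3 multi-party = 11.
Applicant peremptories used: #7, #17, #6, #19 — 4 (the for-cause on #11 doesn't count).
Respondent peremptories used: #12, #5, #16, #4, #1, #2 — 6 (for-cause on #11, #15, #15 don't count).
Remaining: (8 − 4) + (11 − 6) = 9.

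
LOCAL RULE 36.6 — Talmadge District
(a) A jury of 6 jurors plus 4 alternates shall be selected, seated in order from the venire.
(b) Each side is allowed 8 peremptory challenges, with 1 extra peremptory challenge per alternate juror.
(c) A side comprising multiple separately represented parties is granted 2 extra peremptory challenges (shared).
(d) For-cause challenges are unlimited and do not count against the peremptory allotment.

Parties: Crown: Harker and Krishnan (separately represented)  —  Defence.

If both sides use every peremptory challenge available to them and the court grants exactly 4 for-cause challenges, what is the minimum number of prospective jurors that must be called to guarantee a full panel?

40

Seats to fill: 6 + 4 alternates = 10.
Peremptories — Crown: 8 + 1×4 + 2 = 14; Defence: 8 + 1×4 = 12; total 26.
For-cause removals: 4.
Minimum venire: 10 + 26 + 4 = 40.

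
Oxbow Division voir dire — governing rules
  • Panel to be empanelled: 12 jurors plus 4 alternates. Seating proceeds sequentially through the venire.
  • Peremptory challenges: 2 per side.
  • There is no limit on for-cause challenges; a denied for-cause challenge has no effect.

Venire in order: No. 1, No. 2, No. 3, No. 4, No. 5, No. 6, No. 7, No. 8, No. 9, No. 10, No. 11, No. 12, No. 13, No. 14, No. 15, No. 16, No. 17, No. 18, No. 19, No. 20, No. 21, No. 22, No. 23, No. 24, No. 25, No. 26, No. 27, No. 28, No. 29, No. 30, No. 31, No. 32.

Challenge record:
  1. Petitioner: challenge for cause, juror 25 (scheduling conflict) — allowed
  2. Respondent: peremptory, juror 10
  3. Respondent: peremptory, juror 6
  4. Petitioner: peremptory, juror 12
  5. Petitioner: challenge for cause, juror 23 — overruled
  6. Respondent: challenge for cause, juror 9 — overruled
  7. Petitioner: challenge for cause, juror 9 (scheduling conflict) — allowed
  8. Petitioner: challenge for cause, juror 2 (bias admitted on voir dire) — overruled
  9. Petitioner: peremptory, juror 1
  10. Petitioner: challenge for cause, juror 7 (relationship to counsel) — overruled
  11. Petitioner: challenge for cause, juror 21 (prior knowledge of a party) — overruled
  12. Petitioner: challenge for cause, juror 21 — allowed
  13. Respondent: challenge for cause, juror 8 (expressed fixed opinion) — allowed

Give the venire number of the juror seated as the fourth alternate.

23

Removed: #1, #6, #8, #9, #10, #12, #21, #25. (#2, #7, #23 stay — for-cause denied.)
Seating in order: seats 1–12 → #2, #3, #4, #5, #7, #11, #13, #14, #15, #16, #17, #18; alternates → #19, #20, #22, #23.
So alternate 4 is #23.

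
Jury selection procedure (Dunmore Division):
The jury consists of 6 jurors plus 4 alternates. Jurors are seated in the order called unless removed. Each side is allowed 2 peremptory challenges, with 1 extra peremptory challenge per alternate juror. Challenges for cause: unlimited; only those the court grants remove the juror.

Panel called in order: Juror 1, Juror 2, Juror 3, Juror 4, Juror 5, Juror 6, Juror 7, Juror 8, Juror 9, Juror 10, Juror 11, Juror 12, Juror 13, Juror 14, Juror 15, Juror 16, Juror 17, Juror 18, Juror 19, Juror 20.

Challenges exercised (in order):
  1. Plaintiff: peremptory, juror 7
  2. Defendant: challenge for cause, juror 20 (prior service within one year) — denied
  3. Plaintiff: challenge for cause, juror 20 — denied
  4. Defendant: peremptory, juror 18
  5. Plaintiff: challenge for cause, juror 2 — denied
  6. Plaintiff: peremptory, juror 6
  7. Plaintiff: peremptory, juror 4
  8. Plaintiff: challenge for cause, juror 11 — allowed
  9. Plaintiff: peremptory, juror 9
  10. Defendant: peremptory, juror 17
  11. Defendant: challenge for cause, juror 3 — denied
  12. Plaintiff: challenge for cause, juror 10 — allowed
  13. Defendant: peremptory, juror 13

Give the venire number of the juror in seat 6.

12

Removed: #4, #6, #7, #9, #10, #11, #13, #17, #18. (#2, #3, #20 stay — for-cause denied.)
Seating in order: seats 1–6 → #1, #2, #3, #5, #8, #12; alternates → #14, #15, #16, #19.
So seat 6 is #12.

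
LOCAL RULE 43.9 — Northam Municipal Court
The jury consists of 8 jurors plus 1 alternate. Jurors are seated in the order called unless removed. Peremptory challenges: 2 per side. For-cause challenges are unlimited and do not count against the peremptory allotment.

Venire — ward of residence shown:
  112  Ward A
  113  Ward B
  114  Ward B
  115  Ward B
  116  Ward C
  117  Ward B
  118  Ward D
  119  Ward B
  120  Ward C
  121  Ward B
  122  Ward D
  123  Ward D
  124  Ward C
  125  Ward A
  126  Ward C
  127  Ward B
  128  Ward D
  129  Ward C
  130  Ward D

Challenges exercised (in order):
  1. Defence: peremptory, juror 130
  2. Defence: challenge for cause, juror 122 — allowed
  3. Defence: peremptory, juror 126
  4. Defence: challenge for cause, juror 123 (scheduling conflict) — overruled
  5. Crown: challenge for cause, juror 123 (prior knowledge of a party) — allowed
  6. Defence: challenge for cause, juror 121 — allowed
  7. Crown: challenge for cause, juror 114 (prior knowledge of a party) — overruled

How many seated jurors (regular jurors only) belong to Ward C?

1

Removed: #121, #122, #123, #126, #130.
Seated jurors 1–8: #112, #113, #114, #115, #116, #117, #118, #119 (alternates #120 not counted).
Of those, in Ward C: #116 → 1.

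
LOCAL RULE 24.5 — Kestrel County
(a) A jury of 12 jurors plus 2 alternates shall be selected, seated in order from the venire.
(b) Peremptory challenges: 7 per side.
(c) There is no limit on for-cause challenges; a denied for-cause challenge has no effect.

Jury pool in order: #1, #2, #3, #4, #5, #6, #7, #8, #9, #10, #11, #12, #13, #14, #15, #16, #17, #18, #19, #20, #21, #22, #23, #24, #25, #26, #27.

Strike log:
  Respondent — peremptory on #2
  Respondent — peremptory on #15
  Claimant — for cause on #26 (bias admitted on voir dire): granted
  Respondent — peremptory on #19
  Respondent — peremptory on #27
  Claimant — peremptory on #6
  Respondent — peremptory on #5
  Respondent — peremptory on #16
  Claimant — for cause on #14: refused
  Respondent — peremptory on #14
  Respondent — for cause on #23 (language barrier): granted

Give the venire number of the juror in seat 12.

Removed: #2, #5, #6, #14, #15, #16, #19, #23, #26, #27.
Filling seats in venire order through position 12: #1, #3, #4, #7, #8, #9, #10, #11, #12, #13, #17, #18.
So seat 12 is #18.

18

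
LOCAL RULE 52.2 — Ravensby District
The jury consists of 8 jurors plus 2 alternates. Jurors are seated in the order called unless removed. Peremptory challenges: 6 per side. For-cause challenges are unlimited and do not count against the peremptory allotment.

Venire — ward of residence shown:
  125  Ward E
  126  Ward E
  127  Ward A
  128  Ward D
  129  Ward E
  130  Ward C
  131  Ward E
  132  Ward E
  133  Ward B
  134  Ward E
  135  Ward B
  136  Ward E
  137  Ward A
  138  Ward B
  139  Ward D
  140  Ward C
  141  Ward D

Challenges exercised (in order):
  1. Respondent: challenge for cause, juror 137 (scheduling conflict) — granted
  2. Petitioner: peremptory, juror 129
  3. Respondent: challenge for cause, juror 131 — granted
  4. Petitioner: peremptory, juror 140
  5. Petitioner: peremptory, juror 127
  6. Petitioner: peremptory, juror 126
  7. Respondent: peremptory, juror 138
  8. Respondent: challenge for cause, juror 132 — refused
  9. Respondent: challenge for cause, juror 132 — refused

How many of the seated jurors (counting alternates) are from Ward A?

0

Removed: #126, #127, #129, #131, #137, #138, #140.
Seated (10 incl. alternates): #125, #128, #130, #132, #133, #134, #135, #136, #139, #141.
None of those are in Ward A → 0.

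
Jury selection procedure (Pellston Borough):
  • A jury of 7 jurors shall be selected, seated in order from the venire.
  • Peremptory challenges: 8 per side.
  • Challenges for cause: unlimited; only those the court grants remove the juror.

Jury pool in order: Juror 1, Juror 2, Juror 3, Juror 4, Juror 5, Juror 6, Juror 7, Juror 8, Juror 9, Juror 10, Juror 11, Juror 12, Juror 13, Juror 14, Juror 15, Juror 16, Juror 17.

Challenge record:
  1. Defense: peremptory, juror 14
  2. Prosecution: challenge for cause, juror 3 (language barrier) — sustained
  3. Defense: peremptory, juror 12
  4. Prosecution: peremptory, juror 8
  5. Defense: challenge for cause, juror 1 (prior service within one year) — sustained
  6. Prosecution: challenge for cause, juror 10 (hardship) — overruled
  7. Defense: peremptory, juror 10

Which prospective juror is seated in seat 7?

Removed: #1, #3, #8, #10, #12, #14.
Seating in order: seats 1–7 → #2, #4, #5, #6, #7, #9, #11.
So seat 7 is #11.

11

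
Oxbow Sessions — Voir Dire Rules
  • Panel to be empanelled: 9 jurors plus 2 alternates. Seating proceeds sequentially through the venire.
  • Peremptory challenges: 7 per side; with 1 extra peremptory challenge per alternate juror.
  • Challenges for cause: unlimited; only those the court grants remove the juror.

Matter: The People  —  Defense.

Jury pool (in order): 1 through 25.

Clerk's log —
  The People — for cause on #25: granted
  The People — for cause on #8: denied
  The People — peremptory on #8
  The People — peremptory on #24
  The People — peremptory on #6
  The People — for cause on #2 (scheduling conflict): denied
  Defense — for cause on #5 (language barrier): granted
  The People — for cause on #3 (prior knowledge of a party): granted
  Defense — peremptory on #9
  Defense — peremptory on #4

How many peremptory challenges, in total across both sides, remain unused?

The People allotment: 7 base + 1 × 2 alternates = 9. Defense allotment: 7 base + 1 × 2 alternates = 9.
The People peremptories used: #8, #24, #6 — 3 (for-cause on #25, #8, #2, #3 don't count).
Defense peremptories used: #9, #4 — 2 (the for-cause on #5 doesn't count).
Remaining: (9 − 3) + (9 − 2) = 13.

13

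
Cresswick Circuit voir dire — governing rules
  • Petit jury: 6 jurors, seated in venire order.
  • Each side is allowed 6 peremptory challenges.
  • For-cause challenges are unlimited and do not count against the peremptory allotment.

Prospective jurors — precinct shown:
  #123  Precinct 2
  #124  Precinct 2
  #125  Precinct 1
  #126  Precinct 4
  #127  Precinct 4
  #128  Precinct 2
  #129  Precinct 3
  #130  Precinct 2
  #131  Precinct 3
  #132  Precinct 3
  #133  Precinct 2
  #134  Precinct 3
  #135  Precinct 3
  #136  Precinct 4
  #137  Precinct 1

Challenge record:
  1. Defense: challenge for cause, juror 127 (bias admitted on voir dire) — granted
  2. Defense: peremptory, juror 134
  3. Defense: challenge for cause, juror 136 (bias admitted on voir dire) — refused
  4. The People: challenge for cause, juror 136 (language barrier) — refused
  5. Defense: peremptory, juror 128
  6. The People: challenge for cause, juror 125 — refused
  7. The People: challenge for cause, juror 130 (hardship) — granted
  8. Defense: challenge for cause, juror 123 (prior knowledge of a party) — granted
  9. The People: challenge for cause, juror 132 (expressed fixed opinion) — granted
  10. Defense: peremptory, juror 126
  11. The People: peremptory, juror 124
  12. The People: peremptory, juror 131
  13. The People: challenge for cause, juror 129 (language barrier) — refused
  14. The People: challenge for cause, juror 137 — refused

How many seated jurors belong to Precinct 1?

Removed: #123, #124, #126, #127, #128, #130, #131, #132, #134.
Seated jurors 1–6: #125, #129, #133, #135, #136, #137.
Of those, in Precinct 1: #125, #137 → 2.

2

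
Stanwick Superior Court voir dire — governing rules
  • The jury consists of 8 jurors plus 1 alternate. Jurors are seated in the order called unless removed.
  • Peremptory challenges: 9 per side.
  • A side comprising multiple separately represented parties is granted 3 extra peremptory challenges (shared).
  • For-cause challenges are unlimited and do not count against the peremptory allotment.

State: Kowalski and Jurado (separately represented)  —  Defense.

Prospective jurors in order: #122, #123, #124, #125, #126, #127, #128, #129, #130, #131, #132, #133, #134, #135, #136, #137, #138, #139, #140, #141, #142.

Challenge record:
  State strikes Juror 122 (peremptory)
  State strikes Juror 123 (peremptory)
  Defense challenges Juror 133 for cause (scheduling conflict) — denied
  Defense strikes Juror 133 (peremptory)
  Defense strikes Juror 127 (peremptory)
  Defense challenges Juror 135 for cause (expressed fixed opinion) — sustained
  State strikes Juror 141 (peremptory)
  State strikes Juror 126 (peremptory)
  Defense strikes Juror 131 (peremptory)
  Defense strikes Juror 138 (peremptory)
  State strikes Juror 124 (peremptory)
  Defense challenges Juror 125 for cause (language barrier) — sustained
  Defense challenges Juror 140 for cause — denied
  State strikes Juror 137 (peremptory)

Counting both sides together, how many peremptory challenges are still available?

State allotment: 9 base + 3 multi-party = 12. Defense allotment: 9.
State peremptories used: #122, #123, #141, #126, #124, #137 — 6.
Defense peremptories used: #133, #127, #131, #138 — 4 (for-cause on #133, #135, #125, #140 don't count).
Remaining: (12 − 6) + (9 − 4) = 11.

11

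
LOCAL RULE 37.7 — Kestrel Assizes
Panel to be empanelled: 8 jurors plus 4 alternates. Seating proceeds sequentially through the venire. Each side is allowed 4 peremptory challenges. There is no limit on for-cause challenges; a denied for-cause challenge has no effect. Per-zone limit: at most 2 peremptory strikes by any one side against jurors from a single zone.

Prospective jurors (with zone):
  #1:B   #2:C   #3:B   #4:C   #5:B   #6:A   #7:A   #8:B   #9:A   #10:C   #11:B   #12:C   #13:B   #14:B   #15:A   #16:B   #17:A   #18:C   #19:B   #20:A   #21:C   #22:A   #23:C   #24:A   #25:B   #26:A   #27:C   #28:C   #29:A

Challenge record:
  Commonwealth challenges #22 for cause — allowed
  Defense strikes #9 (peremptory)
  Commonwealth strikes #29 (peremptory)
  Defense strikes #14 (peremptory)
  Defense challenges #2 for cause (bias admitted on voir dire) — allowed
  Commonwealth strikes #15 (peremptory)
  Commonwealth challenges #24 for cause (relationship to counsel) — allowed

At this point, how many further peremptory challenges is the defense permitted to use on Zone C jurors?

Defense peremptories so far: #9, #14 — 2 of 4 used, 2 left overall.
Against Zone C: none yet — per-zone cap 2 leaves 2.
Binding limit: min(2, 2) = 2.

2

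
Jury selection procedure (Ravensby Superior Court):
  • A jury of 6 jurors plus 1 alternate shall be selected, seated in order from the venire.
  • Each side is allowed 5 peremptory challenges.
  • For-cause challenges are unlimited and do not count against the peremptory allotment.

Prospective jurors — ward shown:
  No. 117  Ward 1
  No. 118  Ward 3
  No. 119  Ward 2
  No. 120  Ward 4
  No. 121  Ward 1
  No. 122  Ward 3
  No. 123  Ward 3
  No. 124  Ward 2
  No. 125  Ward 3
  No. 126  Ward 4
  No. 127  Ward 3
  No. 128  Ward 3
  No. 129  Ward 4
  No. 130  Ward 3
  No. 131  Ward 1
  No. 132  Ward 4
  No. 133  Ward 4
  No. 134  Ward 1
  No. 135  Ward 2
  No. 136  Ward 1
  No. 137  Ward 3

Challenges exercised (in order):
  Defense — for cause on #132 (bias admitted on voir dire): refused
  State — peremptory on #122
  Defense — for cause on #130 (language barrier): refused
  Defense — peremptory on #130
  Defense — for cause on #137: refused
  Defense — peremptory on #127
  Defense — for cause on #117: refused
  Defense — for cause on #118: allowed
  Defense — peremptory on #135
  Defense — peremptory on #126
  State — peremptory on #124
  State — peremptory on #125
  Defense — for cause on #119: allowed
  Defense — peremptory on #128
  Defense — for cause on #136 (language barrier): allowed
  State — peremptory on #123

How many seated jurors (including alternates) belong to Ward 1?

3

Removed: #118, #119, #122, #123, #124, #125, #126, #127, #128, #130, #135, #136.
Seated (7 incl. alternates): #117, #120, #121, #129, #131, #132, #133.
Of those, in Ward 1: #117, #121, #131 → 3.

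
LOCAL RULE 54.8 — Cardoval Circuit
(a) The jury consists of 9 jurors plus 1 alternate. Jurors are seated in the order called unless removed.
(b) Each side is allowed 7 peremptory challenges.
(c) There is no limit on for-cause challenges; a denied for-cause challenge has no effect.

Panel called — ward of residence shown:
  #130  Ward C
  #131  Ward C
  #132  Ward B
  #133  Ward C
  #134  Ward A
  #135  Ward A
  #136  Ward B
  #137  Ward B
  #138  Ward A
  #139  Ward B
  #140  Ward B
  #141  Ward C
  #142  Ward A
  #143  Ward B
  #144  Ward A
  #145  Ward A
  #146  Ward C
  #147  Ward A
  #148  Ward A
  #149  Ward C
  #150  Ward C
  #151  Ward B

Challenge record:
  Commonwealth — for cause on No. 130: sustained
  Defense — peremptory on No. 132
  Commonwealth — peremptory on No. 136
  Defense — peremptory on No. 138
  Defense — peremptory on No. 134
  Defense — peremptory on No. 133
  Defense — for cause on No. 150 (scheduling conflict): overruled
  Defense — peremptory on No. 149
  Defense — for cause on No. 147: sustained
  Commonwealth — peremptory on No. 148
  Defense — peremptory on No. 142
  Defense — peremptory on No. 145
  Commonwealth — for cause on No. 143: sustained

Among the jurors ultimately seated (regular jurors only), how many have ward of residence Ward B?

3

Removed: #130, #132, #133, #134, #136, #138, #142, #143, #145, #147, #148, #149.
Seated jurors 1–9: #131, #135, #137, #139, #140, #141, #144, #146, #150 (alternates #151 not counted).
Of those, in Ward B: #137, #139, #140 → 3.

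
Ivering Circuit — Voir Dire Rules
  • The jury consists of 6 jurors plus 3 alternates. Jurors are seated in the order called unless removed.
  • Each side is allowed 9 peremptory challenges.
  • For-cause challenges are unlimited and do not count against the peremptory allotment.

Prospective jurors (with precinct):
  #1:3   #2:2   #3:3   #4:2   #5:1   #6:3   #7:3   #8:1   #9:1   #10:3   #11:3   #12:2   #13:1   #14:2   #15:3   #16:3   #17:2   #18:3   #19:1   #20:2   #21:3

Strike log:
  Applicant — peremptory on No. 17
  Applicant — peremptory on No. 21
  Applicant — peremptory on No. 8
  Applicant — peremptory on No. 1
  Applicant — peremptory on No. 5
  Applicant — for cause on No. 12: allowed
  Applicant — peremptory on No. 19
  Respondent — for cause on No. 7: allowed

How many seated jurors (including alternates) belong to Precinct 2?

3

Removed: #1, #5, #7, #8, #12, #17, #19, #21.
Seated (9 incl. alternates): #2, #3, #4, #6, #9, #10, #11, #13, #14.
Of those, in Precinct 2: #2, #4, #14 → 3.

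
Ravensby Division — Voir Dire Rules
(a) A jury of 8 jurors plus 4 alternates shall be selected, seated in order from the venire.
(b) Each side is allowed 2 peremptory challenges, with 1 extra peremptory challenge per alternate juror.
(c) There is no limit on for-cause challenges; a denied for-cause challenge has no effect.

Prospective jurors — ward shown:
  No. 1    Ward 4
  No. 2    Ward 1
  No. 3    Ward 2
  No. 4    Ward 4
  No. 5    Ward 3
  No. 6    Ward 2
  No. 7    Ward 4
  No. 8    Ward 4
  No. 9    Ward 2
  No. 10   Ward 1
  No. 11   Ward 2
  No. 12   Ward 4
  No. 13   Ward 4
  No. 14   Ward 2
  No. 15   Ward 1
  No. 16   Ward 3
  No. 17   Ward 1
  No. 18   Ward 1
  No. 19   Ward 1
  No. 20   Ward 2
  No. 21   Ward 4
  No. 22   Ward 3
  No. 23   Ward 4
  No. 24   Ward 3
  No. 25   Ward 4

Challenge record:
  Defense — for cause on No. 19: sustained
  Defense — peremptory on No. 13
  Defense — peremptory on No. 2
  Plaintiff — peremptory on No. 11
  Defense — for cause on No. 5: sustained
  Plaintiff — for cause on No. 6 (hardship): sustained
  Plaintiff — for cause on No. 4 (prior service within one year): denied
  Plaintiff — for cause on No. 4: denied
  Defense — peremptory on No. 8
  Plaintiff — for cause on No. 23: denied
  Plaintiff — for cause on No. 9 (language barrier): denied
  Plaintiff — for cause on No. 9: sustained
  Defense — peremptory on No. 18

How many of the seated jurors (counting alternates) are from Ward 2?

Removed: #2, #5, #6, #8, #9, #11, #13, #18, #19.
Seated (12 incl. alternates): #1, #3, #4, #7, #10, #12, #14, #15, #16, #17, #20, #21.
Of those, in Ward 2: #3, #14, #20 → 3.

3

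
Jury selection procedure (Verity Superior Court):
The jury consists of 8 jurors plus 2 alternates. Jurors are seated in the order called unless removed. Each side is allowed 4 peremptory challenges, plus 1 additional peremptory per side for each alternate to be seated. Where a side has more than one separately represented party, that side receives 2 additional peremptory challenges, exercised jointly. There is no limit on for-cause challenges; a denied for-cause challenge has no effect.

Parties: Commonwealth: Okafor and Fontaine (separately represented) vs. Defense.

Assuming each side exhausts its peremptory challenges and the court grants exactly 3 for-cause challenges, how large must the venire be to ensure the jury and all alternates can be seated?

27

Seats to fill: 8 + 2 alternates = 10.
Peremptories — Commonwealth: 4 + 1×2 + 2 = 8; Defense: 4 + 1×2 = 6; total 14.
For-cause removals: 3.
Minimum venire: 10 + 14 + 3 = 27.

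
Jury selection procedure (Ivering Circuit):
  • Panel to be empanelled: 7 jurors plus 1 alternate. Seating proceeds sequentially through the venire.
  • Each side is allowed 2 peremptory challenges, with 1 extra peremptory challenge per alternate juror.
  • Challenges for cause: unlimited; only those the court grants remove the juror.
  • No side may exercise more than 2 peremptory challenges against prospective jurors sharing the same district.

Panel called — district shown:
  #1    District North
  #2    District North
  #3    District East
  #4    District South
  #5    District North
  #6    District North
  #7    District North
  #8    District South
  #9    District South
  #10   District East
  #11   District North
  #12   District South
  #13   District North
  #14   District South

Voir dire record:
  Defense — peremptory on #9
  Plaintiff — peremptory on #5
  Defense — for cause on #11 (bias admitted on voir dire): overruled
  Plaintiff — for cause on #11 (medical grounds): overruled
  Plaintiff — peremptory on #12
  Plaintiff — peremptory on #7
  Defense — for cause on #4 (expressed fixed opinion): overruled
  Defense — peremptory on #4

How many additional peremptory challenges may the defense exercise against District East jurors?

Defense peremptories so far: #9, #4 — 2 of 3 used, 1 left overall.
Against District East: none yet — per-district cap 2 leaves 2.
Binding limit: min(1, 2) = 1.

1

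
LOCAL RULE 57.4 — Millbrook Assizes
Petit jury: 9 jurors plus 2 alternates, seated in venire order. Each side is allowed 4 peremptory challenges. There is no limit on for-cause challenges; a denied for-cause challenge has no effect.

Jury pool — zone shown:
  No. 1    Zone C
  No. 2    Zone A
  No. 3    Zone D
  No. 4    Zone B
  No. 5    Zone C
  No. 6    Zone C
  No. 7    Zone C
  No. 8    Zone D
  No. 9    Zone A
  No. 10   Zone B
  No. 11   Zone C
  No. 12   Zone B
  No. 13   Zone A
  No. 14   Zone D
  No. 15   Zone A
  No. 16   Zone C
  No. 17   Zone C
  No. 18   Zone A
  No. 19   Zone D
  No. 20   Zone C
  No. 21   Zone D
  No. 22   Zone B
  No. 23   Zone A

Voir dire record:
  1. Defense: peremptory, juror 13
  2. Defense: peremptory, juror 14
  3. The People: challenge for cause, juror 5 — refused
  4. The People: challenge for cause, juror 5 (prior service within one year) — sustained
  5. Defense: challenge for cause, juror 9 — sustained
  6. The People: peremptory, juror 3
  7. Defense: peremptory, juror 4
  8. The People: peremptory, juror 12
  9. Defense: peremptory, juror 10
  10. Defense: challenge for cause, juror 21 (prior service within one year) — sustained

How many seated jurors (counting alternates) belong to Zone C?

Removed: #3, #4, #5, #9, #10, #12, #13, #14, #21.
Seated (11 incl. alternates): #1, #2, #6, #7, #8, #11, #15, #16, #17, #18, #19.
Of those, in Zone C: #1, #6, #7, #11, #16, #17 → 6.

6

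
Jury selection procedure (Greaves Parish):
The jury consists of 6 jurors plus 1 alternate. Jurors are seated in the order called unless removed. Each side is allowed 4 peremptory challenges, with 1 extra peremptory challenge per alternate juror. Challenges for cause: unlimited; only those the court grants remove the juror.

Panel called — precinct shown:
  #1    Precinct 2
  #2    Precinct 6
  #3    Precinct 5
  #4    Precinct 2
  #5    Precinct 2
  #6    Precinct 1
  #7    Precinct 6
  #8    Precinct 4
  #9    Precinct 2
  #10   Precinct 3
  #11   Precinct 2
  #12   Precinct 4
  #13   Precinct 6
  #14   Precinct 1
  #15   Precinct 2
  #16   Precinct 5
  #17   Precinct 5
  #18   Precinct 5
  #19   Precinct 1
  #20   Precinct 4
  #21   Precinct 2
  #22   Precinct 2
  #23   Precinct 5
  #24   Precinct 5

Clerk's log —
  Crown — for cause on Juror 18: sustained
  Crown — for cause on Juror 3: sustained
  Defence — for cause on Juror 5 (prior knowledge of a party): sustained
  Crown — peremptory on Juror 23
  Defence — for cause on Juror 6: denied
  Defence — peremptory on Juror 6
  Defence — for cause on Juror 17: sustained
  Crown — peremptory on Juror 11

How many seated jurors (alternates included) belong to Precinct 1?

Removed: #3, #5, #6, #11, #17, #18, #23.
Seated (7 incl. alternates): #1, #2, #4, #7, #8, #9, #10.
None of those are in Precinct 1 → 0.

0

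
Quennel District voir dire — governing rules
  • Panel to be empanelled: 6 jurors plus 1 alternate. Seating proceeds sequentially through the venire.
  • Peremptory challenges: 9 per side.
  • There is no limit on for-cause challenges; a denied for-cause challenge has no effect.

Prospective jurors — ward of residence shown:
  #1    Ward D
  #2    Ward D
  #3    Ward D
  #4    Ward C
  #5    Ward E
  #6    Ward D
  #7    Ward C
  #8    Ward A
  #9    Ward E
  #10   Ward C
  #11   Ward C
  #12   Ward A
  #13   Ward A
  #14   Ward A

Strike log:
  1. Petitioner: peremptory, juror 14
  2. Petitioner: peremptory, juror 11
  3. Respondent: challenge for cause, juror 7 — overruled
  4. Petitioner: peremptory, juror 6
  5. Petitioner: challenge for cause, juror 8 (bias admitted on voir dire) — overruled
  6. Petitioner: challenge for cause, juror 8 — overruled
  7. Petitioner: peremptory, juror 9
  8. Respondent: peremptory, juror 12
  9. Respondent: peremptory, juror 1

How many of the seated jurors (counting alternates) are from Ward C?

3

Removed: #1, #6, #9, #11, #12, #14.
Seated (7 incl. alternates): #2, #3, #4, #5, #7, #8, #10.
Of those, in Ward C: #4, #7, #10 → 3.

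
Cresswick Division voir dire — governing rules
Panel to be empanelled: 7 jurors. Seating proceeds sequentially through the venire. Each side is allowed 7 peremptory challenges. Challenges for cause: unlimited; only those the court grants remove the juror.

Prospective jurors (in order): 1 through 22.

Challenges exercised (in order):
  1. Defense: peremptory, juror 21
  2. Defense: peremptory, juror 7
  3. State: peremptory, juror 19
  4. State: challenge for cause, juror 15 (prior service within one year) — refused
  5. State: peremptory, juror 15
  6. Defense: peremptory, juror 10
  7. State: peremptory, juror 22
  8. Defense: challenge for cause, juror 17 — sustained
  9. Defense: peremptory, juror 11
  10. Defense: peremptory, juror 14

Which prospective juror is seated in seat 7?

8

Removed: #7, #10, #11, #14, #15, #17, #19, #21, #22.
Filling seats in venire order through position 7: #1, #2, #3, #4, #5, #6, #8.
So seat 7 is #8.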